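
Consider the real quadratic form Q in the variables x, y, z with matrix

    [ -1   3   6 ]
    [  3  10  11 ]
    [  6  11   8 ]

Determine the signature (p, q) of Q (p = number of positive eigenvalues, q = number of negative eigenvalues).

(1, 2)

Congruent diagonalization of A (simultaneous row and column reduction) yields pivots -1, 19, -5/19.
Counting signs: 1 positive, 2 negative.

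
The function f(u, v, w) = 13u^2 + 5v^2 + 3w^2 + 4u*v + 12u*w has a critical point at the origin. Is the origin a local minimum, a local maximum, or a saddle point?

local minimum

The Hessian at the origin is H = [[26, 4, 12], [4, 10, 0], [12, 0, 6]].
Row-reducing H symmetrically gives the diagonal entries 26, 122/13, 6/61.
Counting signs: 3 positive.
H is positive definite, so the origin is a strict local minimum.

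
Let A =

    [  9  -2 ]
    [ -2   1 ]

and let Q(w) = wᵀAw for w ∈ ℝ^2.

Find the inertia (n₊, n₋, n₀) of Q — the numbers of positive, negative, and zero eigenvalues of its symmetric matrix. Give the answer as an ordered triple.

(2, 0, 0)

Symmetric row and column elimination reduces A to a congruent diagonal form with pivots 9, 5/9.
Counting signs: 2 positive.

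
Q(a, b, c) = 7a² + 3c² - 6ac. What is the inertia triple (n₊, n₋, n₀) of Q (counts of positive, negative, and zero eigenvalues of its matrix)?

(2, 0, 1)

The associated matrix is A = [[7, 0, -3], [0, 0, 0], [-3, 0, 3]].
Applying the same elementary operations to the rows and columns of A produces a congruent diagonal matrix with entries 7, 0, 12/7.
That gives 2 positive, 1 zero pivots.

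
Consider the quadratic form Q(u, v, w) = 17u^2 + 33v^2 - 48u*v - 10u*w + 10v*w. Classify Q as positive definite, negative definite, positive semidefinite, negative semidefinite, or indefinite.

indefinite

The symmetric matrix is A = [[17, -24, -5], [-24, 33, 5], [-5, 5, 0]].
Applying the same elementary operations to the rows and columns of A produces a congruent diagonal matrix with entries 17, -15/17, 10/3.
So there are 2 positive, 1 negative pivots.
Hence Q is indefinite.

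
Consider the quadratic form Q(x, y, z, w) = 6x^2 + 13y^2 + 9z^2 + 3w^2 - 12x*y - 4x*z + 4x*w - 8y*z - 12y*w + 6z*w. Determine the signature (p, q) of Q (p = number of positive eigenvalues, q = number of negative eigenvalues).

The symmetric matrix is A = [[6, -6, -2, 2], [-6, 13, -4, -6], [-2, -4, 9, 3], [2, -6, 3, 3]].
Row-reducing A symmetrically gives the diagonal entries 6, 7, 67/21, 2/67.
Counting signs: 4 positive.

(4, 0)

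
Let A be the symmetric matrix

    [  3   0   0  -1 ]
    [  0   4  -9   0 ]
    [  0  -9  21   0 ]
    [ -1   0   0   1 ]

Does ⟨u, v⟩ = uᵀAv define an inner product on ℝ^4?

An LDLᵀ factorisation of A has diagonal entries 3, 4, 3/4, 2/3.
So there are 4 positive pivots.
Hence Q is positive definite.
⟨·,·⟩ is an inner product exactly when A is positive definite.

yes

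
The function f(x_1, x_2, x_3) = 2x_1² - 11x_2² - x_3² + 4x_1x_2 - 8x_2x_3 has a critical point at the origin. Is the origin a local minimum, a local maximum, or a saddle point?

saddle point

The Hessian at the origin is H = [[4, 4, 0], [4, -22, -8], [0, -8, -2]].
An LDLᵀ factorisation of H has diagonal entries 4, -26, 6/13.
That gives 2 positive, 1 negative pivots.
H is indefinite, so the origin is a saddle point.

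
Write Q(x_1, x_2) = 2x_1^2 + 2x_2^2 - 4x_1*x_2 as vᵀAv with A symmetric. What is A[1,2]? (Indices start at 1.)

-2

The coefficient of x_1·x_2 in Q is -4. For a symmetric A this equals A[1,2] + A[2,1] = 2·A[1,2].
So A[1,2] = -4/2 = -2.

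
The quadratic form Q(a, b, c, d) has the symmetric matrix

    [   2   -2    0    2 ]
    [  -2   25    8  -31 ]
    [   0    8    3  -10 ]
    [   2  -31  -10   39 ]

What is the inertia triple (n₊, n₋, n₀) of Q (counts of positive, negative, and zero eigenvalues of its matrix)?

Applying the same elementary operations to the rows and columns of A produces a congruent diagonal matrix with entries 2, 23, 5/23, 2/5.
That gives 4 positive pivots.

(4, 0, 0)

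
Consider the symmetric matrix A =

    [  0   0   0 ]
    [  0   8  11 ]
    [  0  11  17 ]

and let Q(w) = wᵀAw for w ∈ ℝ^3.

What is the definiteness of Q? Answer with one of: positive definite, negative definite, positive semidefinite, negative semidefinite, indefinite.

positive semidefinite

Symmetric row and column elimination reduces A to a congruent diagonal form with pivots 0, 8, 15/8.
That gives 2 positive, 1 zero pivots.
Hence Q is positive semidefinite.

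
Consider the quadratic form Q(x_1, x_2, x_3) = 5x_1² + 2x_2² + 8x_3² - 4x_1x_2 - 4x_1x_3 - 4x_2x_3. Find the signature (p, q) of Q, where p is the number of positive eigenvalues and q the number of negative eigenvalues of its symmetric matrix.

(3, 0)

The associated matrix is A = [[5, -2, -2], [-2, 2, -2], [-2, -2, 8]].
An LDLᵀ factorisation of A has diagonal entries 5, 6/5, 2/3.
Counting signs: 3 positive.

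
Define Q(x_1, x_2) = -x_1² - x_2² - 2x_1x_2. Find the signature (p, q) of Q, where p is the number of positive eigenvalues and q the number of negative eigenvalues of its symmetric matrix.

(0, 1)

Write A = [[-1, -1], [-1, -1]].
Congruent diagonalization of A (simultaneous row and column reduction) yields pivots -1, 0.
Counting signs: 1 negative, 1 zero.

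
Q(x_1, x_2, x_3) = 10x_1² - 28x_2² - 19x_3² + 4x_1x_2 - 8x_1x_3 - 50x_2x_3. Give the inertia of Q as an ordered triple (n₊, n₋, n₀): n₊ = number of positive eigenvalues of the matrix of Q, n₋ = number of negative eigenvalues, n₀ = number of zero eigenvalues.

Write A = [[10, 2, -4], [2, -28, -25], [-4, -25, -19]].
Applying the same elementary operations to the rows and columns of A produces a congruent diagonal matrix with entries 10, -142/5, 3/142.
So there are 2 positive, 1 negative pivots.

(2, 1, 0)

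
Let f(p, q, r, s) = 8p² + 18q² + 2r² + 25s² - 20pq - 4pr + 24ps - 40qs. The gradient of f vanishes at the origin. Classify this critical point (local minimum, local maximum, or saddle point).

The Hessian at the origin is H = [[16, -20, -4, 24], [-20, 36, 0, -40], [-4, 0, 4, 0], [24, -40, 0, 50]].
Applying the same elementary operations to the rows and columns of H produces a congruent diagonal matrix with entries 16, 11, 8/11, 2.
That gives 4 positive pivots.
H is positive definite, so the origin is a strict local minimum.

local minimum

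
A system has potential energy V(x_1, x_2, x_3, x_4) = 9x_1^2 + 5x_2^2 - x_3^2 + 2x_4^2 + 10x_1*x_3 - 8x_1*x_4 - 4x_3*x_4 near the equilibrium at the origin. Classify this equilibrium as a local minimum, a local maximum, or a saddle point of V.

The Hessian at the origin is H = [[18, 0, 10, -8], [0, 10, 0, 0], [10, 0, -2, -4], [-8, 0, -4, 4]].
Congruent diagonalization of H (simultaneous row and column reduction) yields pivots 18, 10, -68/9, 8/17.
That gives 3 positive, 1 negative pivots.
H is indefinite, so the origin is a saddle point.

saddle point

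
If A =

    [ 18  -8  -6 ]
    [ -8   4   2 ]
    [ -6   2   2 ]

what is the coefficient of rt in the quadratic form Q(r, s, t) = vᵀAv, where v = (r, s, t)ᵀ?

-12

The coefficient of rt is A[1,3] + A[3,1] = 2·(-6) = -12.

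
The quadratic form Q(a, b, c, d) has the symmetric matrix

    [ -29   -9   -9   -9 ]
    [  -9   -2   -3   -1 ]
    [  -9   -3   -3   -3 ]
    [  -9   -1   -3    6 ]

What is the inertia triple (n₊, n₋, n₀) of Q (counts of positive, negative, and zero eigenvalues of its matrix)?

Congruent diagonalization of A (simultaneous row and column reduction) yields pivots -29, 23/29, -6/23, 5.
Counting signs: 2 positive, 2 negative.

(2, 2, 0)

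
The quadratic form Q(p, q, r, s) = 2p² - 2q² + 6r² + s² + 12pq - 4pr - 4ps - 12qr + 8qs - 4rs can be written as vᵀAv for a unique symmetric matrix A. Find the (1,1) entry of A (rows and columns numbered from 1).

2

The coefficient of p² in Q is 2, and that is exactly A[1,1].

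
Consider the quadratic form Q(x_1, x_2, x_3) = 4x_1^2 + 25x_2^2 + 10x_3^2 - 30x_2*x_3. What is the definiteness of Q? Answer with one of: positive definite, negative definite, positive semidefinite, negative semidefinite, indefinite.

positive definite

The associated matrix is A = [[4, 0, 0], [0, 25, -15], [0, -15, 10]].
Symmetric row and column elimination reduces A to a congruent diagonal form with pivots 4, 25, 1.
That gives 3 positive pivots.
Hence Q is positive definite.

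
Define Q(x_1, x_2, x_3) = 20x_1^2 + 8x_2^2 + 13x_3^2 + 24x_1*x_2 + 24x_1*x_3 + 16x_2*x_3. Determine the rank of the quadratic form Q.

Write A = [[20, 12, 12], [12, 8, 8], [12, 8, 13]].
Applying the same elementary operations to the rows and columns of A produces a congruent diagonal matrix with entries 20, 4/5, 5.
That gives 3 positive pivots.
The rank is the number of nonzero pivots: 3.

3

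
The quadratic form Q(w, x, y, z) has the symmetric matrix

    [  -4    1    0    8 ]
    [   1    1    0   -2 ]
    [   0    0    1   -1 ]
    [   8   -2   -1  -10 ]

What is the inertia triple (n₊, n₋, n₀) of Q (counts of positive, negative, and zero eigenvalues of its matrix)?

(3, 1, 0)

Applying the same elementary operations to the rows and columns of A produces a congruent diagonal matrix with entries -4, 5/4, 1, 5.
That gives 3 positive, 1 negative pivots.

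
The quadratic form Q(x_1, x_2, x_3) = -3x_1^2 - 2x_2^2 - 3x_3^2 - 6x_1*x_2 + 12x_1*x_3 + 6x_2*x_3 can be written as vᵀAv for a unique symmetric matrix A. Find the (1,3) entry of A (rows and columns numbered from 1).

The coefficient of x_1·x_3 in Q is 12. For a symmetric A this equals A[1,3] + A[3,1] = 2·A[1,3].
So A[1,3] = 12/2 = 6.

6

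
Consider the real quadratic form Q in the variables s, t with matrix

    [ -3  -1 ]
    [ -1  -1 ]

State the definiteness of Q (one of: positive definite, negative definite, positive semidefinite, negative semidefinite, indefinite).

negative definite

Leading principal minors: Δ_1 = -3, Δ_2 = 2.
The signs alternate starting with Δ_1 < 0, so by Sylvester's criterion Q is negative definite.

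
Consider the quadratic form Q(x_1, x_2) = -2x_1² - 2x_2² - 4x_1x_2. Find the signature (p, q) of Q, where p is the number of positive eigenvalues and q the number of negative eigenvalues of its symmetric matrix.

(0, 1)

The associated matrix is A = [[-2, -2], [-2, -2]].
Symmetric row and column elimination reduces A to a congruent diagonal form with pivots -2, 0.
So there are 1 negative, 1 zero pivots.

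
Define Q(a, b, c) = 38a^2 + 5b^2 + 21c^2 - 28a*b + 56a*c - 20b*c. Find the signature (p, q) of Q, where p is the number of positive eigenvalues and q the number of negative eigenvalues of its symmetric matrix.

(2, 1)

Write A = [[38, -14, 28], [-14, 5, -10], [28, -10, 21]].
Symmetric row and column elimination reduces A to a congruent diagonal form with pivots 38, -3/19, 1.
Counting signs: 2 positive, 1 negative.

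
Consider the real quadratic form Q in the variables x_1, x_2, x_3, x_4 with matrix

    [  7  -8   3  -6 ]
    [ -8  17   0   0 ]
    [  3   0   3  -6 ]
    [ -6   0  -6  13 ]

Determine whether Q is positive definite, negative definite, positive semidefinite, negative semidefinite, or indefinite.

positive definite

Leading principal minors: Δ_1 = 7, Δ_2 = 55, Δ_3 = 12, Δ_4 = 12.
All leading principal minors are positive, so by Sylvester's criterion Q is positive definite.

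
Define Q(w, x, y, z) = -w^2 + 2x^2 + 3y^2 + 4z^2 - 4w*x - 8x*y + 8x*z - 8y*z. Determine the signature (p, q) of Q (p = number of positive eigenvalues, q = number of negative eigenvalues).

(2, 2)

The associated matrix is A = [[-1, -2, 0, 0], [-2, 2, -4, 4], [0, -4, 3, -4], [0, 4, -4, 4]].
Row-reducing A symmetrically gives the diagonal entries -1, 6, 1/3, -4.
Counting signs: 2 positive, 2 negative.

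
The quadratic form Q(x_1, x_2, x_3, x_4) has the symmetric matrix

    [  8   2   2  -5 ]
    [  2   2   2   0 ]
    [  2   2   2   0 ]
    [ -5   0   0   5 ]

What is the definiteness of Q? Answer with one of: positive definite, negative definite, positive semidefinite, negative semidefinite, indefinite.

Applying the same elementary operations to the rows and columns of A produces a congruent diagonal matrix with entries 8, 3/2, 0, 5/6.
So there are 3 positive, 1 zero pivots.
Hence Q is positive semidefinite.

positive semidefinite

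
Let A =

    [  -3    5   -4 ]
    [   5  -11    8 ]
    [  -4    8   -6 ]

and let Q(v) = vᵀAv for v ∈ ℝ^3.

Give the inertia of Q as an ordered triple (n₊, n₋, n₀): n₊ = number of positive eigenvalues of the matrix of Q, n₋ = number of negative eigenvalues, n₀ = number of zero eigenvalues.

Applying the same elementary operations to the rows and columns of A produces a congruent diagonal matrix with entries -3, -8/3, 0.
That gives 2 negative, 1 zero pivots.

(0, 2, 1)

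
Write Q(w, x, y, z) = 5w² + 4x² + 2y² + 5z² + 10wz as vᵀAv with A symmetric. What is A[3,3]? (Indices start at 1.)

The coefficient of y² in Q is 2, and that is exactly A[3,3].

2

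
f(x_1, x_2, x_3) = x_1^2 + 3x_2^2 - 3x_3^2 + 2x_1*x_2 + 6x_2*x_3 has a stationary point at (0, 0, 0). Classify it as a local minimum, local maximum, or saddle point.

The Hessian at the origin is H = [[2, 2, 0], [2, 6, 6], [0, 6, -6]].
Applying the same elementary operations to the rows and columns of H produces a congruent diagonal matrix with entries 2, 4, -15.
So there are 2 positive, 1 negative pivots.
H is indefinite, so the origin is a saddle point.

saddle point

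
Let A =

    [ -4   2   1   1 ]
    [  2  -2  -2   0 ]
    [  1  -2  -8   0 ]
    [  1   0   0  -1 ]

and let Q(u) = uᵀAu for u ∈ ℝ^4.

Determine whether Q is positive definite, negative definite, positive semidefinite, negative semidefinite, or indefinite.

Leading principal minors: Δ_1 = -4, Δ_2 = 4, Δ_3 = -22, Δ_4 = 10.
The signs alternate starting with Δ_1 < 0, so by Sylvester's criterion Q is negative definite.

negative definite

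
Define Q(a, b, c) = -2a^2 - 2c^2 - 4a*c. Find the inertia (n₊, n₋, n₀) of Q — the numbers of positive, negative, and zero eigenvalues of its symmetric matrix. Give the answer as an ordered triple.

(0, 1, 2)

The associated matrix is A = [[-2, 0, -2], [0, 0, 0], [-2, 0, -2]].
Applying the same elementary operations to the rows and columns of A produces a congruent diagonal matrix with entries -2, 0, 0.
Counting signs: 1 negative, 2 zero.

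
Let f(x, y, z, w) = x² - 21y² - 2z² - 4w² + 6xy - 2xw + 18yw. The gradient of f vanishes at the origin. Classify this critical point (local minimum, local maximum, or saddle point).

saddle point

The Hessian at the origin is H = [[2, 6, 0, -2], [6, -42, 0, 18], [0, 0, -4, 0], [-2, 18, 0, -8]].
An LDLᵀ factorisation of H has diagonal entries 2, -60, -4, -2/5.
That gives 1 positive, 3 negative pivots.
H is indefinite, so the origin is a saddle point.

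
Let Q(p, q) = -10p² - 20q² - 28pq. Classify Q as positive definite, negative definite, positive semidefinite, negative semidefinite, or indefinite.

negative definite

The symmetric matrix of Q is [[-10, -14], [-14, -20]].
For the 2×2 matrix [[-10, -14], [-14, -20]]: det = -10·-20 − (-14)² = 4, trace = -30.
det > 0 so both eigenvalues share the sign of the trace; trace = -30 < 0 ⇒ both negative.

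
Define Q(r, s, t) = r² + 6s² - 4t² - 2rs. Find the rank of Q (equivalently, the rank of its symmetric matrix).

Write A = [[1, -1, 0], [-1, 6, 0], [0, 0, -4]].
Congruent diagonalization of A (simultaneous row and column reduction) yields pivots 1, 5, -4.
That gives 2 positive, 1 negative pivots.
The rank is the number of nonzero pivots: 3.

3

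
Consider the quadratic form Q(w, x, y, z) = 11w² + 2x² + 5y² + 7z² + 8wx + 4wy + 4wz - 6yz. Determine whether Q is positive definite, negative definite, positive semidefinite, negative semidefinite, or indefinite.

positive definite

The symmetric matrix of Q is A = [[11, 4, 2, 2], [4, 2, 0, 0], [2, 0, 5, -3], [2, 0, -3, 7]].
Leading principal minors: Δ_1 = 11, Δ_2 = 6, Δ_3 = 22, Δ_4 = 12.
All leading principal minors are positive, so by Sylvester's criterion Q is positive definite.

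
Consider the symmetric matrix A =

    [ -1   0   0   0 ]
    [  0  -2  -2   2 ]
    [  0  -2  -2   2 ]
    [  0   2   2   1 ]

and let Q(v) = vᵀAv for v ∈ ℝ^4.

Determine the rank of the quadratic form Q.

3

Congruent diagonalization of A (simultaneous row and column reduction) yields pivots -1, -2, 0, 3.
That gives 1 positive, 2 negative, 1 zero pivots.
The rank is the number of nonzero pivots: 3.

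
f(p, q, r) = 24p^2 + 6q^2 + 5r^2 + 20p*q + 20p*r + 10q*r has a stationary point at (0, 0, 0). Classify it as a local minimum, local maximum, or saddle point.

The Hessian at the origin is H = [[48, 20, 20], [20, 12, 10], [20, 10, 10]].
Congruent diagonalization of H (simultaneous row and column reduction) yields pivots 48, 11/3, 10/11.
So there are 3 positive pivots.
H is positive definite, so the origin is a strict local minimum.

local minimum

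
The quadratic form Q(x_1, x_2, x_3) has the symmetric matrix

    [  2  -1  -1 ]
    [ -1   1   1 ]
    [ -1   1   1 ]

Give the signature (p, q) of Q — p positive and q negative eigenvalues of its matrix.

(2, 0)

Row-reducing A symmetrically gives the diagonal entries 2, 1/2, 0.
So there are 2 positive, 1 zero pivots.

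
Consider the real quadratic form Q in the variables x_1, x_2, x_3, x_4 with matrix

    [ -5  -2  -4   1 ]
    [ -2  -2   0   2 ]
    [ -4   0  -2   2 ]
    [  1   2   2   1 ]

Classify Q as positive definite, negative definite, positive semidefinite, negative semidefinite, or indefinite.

indefinite

Applying the same elementary operations to the rows and columns of A produces a congruent diagonal matrix with entries -5, -6/5, 10/3, 0.
Counting signs: 1 positive, 2 negative, 1 zero.
Hence Q is indefinite.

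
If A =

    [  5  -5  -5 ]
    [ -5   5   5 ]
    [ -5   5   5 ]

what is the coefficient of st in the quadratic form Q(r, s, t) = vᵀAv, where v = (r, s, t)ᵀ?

10

The coefficient of st is A[2,3] + A[3,2] = 2·5 = 10.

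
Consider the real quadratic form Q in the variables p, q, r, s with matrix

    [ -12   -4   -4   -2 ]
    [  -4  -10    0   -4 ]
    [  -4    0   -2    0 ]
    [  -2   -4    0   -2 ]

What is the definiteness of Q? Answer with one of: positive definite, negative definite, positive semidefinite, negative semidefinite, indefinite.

negative definite

Leading principal minors: Δ_1 = -12, Δ_2 = 104, Δ_3 = -48, Δ_4 = 16.
The signs alternate starting with Δ_1 < 0, so by Sylvester's criterion Q is negative definite.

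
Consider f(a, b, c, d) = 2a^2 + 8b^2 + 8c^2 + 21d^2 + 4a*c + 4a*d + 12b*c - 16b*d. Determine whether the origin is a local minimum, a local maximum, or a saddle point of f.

The Hessian at the origin is H = [[4, 0, 4, 4], [0, 16, 12, -16], [4, 12, 16, 0], [4, -16, 0, 42]].
Applying the same elementary operations to the rows and columns of H produces a congruent diagonal matrix with entries 4, 16, 3, 2/3.
Counting signs: 4 positive.
H is positive definite, so the origin is a strict local minimum.

local minimum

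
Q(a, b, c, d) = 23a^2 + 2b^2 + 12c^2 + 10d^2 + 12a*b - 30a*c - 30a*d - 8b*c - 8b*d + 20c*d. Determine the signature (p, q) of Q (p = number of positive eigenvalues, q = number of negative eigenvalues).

(4, 0)

The associated matrix is A = [[23, 6, -15, -15], [6, 2, -4, -4], [-15, -4, 12, 10], [-15, -4, 10, 10]].
An LDLᵀ factorisation of A has diagonal entries 23, 10/23, 11/5, 2/11.
Counting signs: 4 positive.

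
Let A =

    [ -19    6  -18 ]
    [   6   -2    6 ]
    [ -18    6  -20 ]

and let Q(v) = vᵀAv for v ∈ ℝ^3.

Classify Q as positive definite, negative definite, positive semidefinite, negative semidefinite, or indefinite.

negative definite

Leading principal minors: Δ_1 = -19, Δ_2 = 2, Δ_3 = -4.
The signs alternate starting with Δ_1 < 0, so by Sylvester's criterion Q is negative definite.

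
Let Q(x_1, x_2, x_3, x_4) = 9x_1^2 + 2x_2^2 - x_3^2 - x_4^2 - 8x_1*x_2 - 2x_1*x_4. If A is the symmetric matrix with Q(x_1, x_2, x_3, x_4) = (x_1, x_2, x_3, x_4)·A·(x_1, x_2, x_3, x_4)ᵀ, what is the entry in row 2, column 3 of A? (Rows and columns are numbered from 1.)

The coefficient of x_2·x_3 in Q is 0. For a symmetric A this equals A[2,3] + A[3,2] = 2·A[2,3].
So A[2,3] = 0/2 = 0.

0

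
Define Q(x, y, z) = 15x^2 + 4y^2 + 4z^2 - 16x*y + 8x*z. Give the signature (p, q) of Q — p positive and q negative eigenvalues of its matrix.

(2, 1)

The symmetric matrix is A = [[15, -8, 4], [-8, 4, 0], [4, 0, 4]].
An LDLᵀ factorisation of A has diagonal entries 15, -4/15, 20.
So there are 2 positive, 1 negative pivots.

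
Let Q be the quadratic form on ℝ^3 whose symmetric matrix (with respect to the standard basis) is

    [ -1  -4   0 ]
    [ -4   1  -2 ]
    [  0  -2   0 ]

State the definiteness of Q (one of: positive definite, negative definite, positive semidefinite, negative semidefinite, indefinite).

Symmetric row and column elimination reduces A to a congruent diagonal form with pivots -1, 17, -4/17.
Counting signs: 1 positive, 2 negative.
Hence Q is indefinite.

indefinite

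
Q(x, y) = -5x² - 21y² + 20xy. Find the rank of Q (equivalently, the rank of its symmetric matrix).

Write A = [[-5, 10], [10, -21]].
An LDLᵀ factorisation of A has diagonal entries -5, -1.
So there are 2 negative pivots.
The rank is the number of nonzero pivots: 2.

2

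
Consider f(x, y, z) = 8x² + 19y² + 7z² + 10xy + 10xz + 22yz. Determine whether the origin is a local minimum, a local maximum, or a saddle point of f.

saddle point

The Hessian at the origin is H = [[16, 10, 10], [10, 38, 22], [10, 22, 14]].
Symmetric row and column elimination reduces H to a congruent diagonal form with pivots 16, 127/4, -8/127.
That gives 2 positive, 1 negative pivots.
H is indefinite, so the origin is a saddle point.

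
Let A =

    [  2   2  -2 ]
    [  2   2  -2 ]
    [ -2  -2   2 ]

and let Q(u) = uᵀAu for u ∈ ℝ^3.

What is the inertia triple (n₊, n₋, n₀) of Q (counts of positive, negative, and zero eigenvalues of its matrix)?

(1, 0, 2)

Row-reducing A symmetrically gives the diagonal entries 2, 0, 0.
So there are 1 positive, 2 zero pivots.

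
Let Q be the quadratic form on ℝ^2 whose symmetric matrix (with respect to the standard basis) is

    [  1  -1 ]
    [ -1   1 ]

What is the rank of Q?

1

Symmetric row and column elimination reduces A to a congruent diagonal form with pivots 1, 0.
Counting signs: 1 positive, 1 zero.
The rank is the number of nonzero pivots: 1.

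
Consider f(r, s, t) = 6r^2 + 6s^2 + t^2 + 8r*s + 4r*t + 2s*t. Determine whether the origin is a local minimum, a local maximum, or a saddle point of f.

The Hessian at the origin is H = [[12, 8, 4], [8, 12, 2], [4, 2, 2]].
An LDLᵀ factorisation of H has diagonal entries 12, 20/3, 3/5.
So there are 3 positive pivots.
H is positive definite, so the origin is a strict local minimum.

local minimum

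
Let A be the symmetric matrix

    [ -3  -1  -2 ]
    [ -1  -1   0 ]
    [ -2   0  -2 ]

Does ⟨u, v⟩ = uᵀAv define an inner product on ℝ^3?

Congruent diagonalization of A (simultaneous row and column reduction) yields pivots -3, -2/3, 0.
So there are 2 negative, 1 zero pivots.
Hence Q is negative semidefinite.
⟨·,·⟩ is an inner product exactly when A is positive definite.

no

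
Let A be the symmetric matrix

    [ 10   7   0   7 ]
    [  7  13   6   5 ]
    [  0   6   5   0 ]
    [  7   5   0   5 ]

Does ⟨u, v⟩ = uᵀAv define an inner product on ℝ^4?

yes

Leading principal minors: Δ_1 = 10, Δ_2 = 81, Δ_3 = 45, Δ_4 = 4.
All leading principal minors are positive, so by Sylvester's criterion Q is positive definite.
⟨·,·⟩ is an inner product exactly when A is positive definite.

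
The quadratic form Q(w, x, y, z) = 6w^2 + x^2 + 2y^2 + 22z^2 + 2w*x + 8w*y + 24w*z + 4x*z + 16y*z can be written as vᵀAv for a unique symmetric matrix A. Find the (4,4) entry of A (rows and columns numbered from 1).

The coefficient of z^2 in Q is 22, and that is exactly A[4,4].

22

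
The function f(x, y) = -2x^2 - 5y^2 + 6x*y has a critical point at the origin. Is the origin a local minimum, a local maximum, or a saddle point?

The Hessian at the origin is H = [[-4, 6], [6, -10]].
det H = -4·-10 − (6)² = 4 > 0 and H[1,1] = -4 < 0, so H is negative definite.
Therefore the origin is a local maximum.

local maximum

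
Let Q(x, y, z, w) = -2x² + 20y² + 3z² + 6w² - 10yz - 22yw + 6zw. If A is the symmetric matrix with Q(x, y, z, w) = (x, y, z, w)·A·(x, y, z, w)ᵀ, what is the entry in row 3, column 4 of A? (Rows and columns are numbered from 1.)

The coefficient of z·w in Q is 6. For a symmetric A this equals A[3,4] + A[4,3] = 2·A[3,4].
So A[3,4] = 6/2 = 3.

3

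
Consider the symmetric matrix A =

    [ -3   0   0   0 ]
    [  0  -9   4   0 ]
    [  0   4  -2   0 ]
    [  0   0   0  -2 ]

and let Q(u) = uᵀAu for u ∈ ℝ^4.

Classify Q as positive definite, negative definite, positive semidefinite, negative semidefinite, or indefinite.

negative definite

Applying the same elementary operations to the rows and columns of A produces a congruent diagonal matrix with entries -3, -9, -2/9, -2.
Counting signs: 4 negative.
Hence Q is negative definite.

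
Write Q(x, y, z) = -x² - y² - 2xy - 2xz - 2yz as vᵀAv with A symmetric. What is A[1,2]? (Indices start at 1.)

-1

The coefficient of x·y in Q is -2. For a symmetric A this equals A[1,2] + A[2,1] = 2·A[1,2].
So A[1,2] = -2/2 = -1.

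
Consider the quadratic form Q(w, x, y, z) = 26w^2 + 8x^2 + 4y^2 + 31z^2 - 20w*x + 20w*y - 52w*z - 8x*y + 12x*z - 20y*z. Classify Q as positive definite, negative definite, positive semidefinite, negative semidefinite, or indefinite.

positive definite

The symmetric matrix of Q is A = [[26, -10, 10, -26], [-10, 8, -4, 6], [10, -4, 4, -10], [-26, 6, -10, 31]].
Leading principal minors: Δ_1 = 26, Δ_2 = 108, Δ_3 = 16, Δ_4 = 16.
All leading principal minors are positive, so by Sylvester's criterion Q is positive definite.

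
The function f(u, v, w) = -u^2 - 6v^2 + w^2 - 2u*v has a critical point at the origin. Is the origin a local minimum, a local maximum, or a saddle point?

saddle point

The Hessian at the origin is H = [[-2, -2, 0], [-2, -12, 0], [0, 0, 2]].
Symmetric row and column elimination reduces H to a congruent diagonal form with pivots -2, -10, 2.
That gives 1 positive, 2 negative pivots.
H is indefinite, so the origin is a saddle point.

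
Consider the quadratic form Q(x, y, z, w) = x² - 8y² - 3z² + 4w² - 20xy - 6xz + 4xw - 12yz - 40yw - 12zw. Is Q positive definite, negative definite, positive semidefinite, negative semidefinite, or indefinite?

indefinite

The symmetric matrix is A = [[1, -10, -3, 2], [-10, -8, -6, -20], [-3, -6, -3, -6], [2, -20, -6, 4]].
Congruent diagonalization of A (simultaneous row and column reduction) yields pivots 1, -108, 0, 0.
Counting signs: 1 positive, 1 negative, 2 zero.
Hence Q is indefinite.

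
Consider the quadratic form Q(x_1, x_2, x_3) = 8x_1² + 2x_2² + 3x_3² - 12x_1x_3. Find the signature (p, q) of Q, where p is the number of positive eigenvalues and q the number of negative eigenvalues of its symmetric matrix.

(2, 1)

The symmetric matrix is A = [[8, 0, -6], [0, 2, 0], [-6, 0, 3]].
Row-reducing A symmetrically gives the diagonal entries 8, 2, -3/2.
That gives 2 positive, 1 negative pivots.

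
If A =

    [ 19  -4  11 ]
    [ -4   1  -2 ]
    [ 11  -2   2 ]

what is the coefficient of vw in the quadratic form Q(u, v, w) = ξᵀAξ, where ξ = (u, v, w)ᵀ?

The coefficient of vw is A[2,3] + A[3,2] = 2·(-2) = -4.

-4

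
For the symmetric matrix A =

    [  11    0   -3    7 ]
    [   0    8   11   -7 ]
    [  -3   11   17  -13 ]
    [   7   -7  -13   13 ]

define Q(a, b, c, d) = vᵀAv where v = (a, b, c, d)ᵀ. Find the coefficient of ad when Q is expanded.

The coefficient of ad is A[1,4] + A[4,1] = 2·7 = 14.

14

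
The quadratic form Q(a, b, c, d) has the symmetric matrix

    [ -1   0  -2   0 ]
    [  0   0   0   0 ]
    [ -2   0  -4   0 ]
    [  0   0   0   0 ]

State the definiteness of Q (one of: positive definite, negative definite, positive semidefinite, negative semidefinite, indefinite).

Symmetric row and column elimination reduces A to a congruent diagonal form with pivots -1, 0, 0, 0.
Counting signs: 1 negative, 3 zero.
Hence Q is negative semidefinite.

negative semidefinite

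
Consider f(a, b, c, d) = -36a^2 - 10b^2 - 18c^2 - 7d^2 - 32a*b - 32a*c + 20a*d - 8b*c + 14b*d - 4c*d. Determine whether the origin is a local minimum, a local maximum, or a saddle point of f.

The Hessian at the origin is H = [[-72, -32, -32, 20], [-32, -20, -8, 14], [-32, -8, -36, -4], [20, 14, -4, -14]].
Symmetric row and column elimination reduces H to a congruent diagonal form with pivots -72, -52/9, -196/13, -15/49.
That gives 4 negative pivots.
H is negative definite, so the origin is a strict local maximum.

local maximum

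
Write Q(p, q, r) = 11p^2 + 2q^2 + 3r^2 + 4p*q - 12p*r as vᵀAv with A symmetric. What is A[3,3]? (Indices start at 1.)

3

The coefficient of r^2 in Q is 3, and that is exactly A[3,3].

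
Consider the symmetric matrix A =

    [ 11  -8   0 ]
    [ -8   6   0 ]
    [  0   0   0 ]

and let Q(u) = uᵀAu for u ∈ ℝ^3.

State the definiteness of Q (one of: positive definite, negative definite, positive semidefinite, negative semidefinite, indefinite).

positive semidefinite

Symmetric row and column elimination reduces A to a congruent diagonal form with pivots 11, 2/11, 0.
Counting signs: 2 positive, 1 zero.
Hence Q is positive semidefinite.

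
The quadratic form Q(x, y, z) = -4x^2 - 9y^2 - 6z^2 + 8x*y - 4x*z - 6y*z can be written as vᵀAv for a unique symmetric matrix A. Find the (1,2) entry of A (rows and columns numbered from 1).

4

The coefficient of x·y in Q is 8. For a symmetric A this equals A[1,2] + A[2,1] = 2·A[1,2].
So A[1,2] = 8/2 = 4.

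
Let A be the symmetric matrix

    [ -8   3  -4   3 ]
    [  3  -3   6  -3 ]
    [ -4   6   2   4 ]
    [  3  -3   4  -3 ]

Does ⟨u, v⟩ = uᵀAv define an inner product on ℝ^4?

Symmetric row and column elimination reduces A to a congruent diagonal form with pivots -8, -15/8, 74/5, -10/37.
That gives 1 positive, 3 negative pivots.
Hence Q is indefinite.
⟨·,·⟩ is an inner product exactly when A is positive definite.

no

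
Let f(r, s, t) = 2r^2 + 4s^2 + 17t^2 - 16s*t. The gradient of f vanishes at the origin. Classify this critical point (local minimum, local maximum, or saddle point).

The Hessian at the origin is H = [[4, 0, 0], [0, 8, -16], [0, -16, 34]].
An LDLᵀ factorisation of H has diagonal entries 4, 8, 2.
That gives 3 positive pivots.
H is positive definite, so the origin is a strict local minimum.

local minimum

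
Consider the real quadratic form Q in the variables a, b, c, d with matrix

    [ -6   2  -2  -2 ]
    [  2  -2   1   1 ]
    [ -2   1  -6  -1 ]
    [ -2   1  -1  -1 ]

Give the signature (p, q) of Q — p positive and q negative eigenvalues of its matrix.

(0, 4)

Symmetric row and column elimination reduces A to a congruent diagonal form with pivots -6, -4/3, -21/4, -5/21.
That gives 4 negative pivots.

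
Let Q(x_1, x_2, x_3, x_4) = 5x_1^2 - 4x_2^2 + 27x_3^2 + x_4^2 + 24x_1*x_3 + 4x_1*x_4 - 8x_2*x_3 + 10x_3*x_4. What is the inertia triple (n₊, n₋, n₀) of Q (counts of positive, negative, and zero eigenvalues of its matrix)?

(3, 1, 0)

The associated matrix is A = [[5, 0, 12, 2], [0, -4, -4, 0], [12, -4, 27, 5], [2, 0, 5, 1]].
Congruent diagonalization of A (simultaneous row and column reduction) yields pivots 5, -4, 11/5, 2/11.
That gives 3 positive, 1 negative pivots.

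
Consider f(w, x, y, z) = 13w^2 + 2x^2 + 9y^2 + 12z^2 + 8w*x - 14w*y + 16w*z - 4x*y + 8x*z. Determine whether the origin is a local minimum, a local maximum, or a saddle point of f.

The Hessian at the origin is H = [[26, 8, -14, 16], [8, 4, -4, 8], [-14, -4, 18, 0], [16, 8, 0, 24]].
Row-reducing H symmetrically gives the diagonal entries 26, 20/13, 52/5, 24/13.
So there are 4 positive pivots.
H is positive definite, so the origin is a strict local minimum.

local minimum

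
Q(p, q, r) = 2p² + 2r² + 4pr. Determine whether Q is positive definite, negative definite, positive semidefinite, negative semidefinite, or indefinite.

positive semidefinite

The symmetric matrix is A = [[2, 0, 2], [0, 0, 0], [2, 0, 2]].
Symmetric row and column elimination reduces A to a congruent diagonal form with pivots 2, 0, 0.
Counting signs: 1 positive, 2 zero.
Hence Q is positive semidefinite.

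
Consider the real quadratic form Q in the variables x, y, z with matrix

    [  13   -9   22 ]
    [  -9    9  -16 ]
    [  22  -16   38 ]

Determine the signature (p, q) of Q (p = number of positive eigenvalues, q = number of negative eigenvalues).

Symmetric row and column elimination reduces A to a congruent diagonal form with pivots 13, 36/13, 5/9.
That gives 3 positive pivots.

(3, 0)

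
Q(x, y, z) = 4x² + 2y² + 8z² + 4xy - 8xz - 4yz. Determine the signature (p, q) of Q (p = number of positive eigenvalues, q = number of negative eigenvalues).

Write A = [[4, 2, -4], [2, 2, -2], [-4, -2, 8]].
Applying the same elementary operations to the rows and columns of A produces a congruent diagonal matrix with entries 4, 1, 4.
So there are 3 positive pivots.

(3, 0)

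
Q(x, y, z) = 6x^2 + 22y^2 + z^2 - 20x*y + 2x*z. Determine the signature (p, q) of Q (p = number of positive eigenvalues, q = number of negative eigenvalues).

The associated matrix is A = [[6, -10, 1], [-10, 22, 0], [1, 0, 1]].
Row-reducing A symmetrically gives the diagonal entries 6, 16/3, 5/16.
That gives 3 positive pivots.

(3, 0)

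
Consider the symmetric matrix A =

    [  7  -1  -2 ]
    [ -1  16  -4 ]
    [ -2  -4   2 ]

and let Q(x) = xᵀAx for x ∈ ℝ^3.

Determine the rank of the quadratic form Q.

3

Congruent diagonalization of A (simultaneous row and column reduction) yields pivots 7, 111/7, 10/37.
So there are 3 positive pivots.
The rank is the number of nonzero pivots: 3.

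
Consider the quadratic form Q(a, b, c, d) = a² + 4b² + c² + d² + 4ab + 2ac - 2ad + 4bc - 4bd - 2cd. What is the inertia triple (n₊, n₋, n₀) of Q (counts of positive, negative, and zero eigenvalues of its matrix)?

Write A = [[1, 2, 1, -1], [2, 4, 2, -2], [1, 2, 1, -1], [-1, -2, -1, 1]].
Congruent diagonalization of A (simultaneous row and column reduction) yields pivots 1, 0, 0, 0.
So there are 1 positive, 3 zero pivots.

(1, 0, 3)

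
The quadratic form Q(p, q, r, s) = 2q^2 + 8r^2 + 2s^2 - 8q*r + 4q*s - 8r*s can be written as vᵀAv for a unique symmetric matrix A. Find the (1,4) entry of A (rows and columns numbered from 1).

0

The coefficient of p·s in Q is 0. For a symmetric A this equals A[1,4] + A[4,1] = 2·A[1,4].
So A[1,4] = 0/2 = 0.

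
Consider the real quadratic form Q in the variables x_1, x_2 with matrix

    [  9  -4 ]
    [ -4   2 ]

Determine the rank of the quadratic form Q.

2

Applying the same elementary operations to the rows and columns of A produces a congruent diagonal matrix with entries 9, 2/9.
So there are 2 positive pivots.
The rank is the number of nonzero pivots: 2.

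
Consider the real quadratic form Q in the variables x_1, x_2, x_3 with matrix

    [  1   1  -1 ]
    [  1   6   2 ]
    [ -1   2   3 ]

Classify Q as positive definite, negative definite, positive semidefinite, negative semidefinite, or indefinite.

Leading principal minors: Δ_1 = 1, Δ_2 = 5, Δ_3 = 1.
All leading principal minors are positive, so by Sylvester's criterion Q is positive definite.

positive definite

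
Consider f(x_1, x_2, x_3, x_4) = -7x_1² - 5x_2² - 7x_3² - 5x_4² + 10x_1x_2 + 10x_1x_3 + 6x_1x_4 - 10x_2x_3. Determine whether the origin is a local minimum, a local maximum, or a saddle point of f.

local maximum

The Hessian at the origin is H = [[-14, 10, 10, 6], [10, -10, -10, 0], [10, -10, -14, 0], [6, 0, 0, -10]].
Row-reducing H symmetrically gives the diagonal entries -14, -20/7, -4, -1.
That gives 4 negative pivots.
H is negative definite, so the origin is a strict local maximum.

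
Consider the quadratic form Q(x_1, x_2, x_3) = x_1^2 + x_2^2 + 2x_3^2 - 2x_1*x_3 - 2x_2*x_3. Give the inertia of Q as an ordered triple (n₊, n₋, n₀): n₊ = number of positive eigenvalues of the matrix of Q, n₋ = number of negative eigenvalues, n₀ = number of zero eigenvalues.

(2, 0, 1)

Write A = [[1, 0, -1], [0, 1, -1], [-1, -1, 2]].
Applying the same elementary operations to the rows and columns of A produces a congruent diagonal matrix with entries 1, 1, 0.
So there are 2 positive, 1 zero pivots.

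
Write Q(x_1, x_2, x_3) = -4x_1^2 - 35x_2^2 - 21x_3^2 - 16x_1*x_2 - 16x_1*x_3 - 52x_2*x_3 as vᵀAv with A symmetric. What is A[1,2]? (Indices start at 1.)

-8

The coefficient of x_1·x_2 in Q is -16. For a symmetric A this equals A[1,2] + A[2,1] = 2·A[1,2].
So A[1,2] = -16/2 = -8.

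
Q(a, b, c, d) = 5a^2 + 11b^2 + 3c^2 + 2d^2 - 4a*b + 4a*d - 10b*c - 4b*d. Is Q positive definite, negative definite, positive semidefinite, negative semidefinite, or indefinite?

The symmetric matrix of Q is A = [[5, -2, 0, 2], [-2, 11, -5, -2], [0, -5, 3, 0], [2, -2, 0, 2]].
Leading principal minors: Δ_1 = 5, Δ_2 = 51, Δ_3 = 28, Δ_4 = 12.
All leading principal minors are positive, so by Sylvester's criterion Q is positive definite.

positive definite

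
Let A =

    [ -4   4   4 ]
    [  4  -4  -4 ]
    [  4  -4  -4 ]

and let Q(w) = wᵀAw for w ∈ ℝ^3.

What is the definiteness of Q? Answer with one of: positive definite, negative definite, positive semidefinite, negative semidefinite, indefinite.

negative semidefinite

Congruent diagonalization of A (simultaneous row and column reduction) yields pivots -4, 0, 0.
Counting signs: 1 negative, 2 zero.
Hence Q is negative semidefinite.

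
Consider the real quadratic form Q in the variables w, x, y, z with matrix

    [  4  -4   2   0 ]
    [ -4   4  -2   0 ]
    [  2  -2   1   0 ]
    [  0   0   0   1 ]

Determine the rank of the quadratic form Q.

2

Congruent diagonalization of A (simultaneous row and column reduction) yields pivots 4, 0, 0, 1.
That gives 2 positive, 2 zero pivots.
The rank is the number of nonzero pivots: 2.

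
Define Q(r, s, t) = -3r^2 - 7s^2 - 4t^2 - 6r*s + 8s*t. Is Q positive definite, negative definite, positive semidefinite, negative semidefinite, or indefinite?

The symmetric matrix is A = [[-3, -3, 0], [-3, -7, 4], [0, 4, -4]].
Row-reducing A symmetrically gives the diagonal entries -3, -4, 0.
That gives 2 negative, 1 zero pivots.
Hence Q is negative semidefinite.

negative semidefinite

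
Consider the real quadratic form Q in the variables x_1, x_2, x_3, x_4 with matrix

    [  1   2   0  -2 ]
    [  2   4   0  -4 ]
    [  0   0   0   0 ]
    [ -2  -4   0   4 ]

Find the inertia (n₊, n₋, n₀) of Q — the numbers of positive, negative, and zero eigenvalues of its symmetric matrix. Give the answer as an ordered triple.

(1, 0, 3)

Symmetric row and column elimination reduces A to a congruent diagonal form with pivots 1, 0, 0, 0.
Counting signs: 1 positive, 3 zero.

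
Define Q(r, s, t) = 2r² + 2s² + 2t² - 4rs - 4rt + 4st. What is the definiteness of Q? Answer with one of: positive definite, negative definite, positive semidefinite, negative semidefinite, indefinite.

The symmetric matrix is A = [[2, -2, -2], [-2, 2, 2], [-2, 2, 2]].
Symmetric row and column elimination reduces A to a congruent diagonal form with pivots 2, 0, 0.
Counting signs: 1 positive, 2 zero.
Hence Q is positive semidefinite.

positive semidefinite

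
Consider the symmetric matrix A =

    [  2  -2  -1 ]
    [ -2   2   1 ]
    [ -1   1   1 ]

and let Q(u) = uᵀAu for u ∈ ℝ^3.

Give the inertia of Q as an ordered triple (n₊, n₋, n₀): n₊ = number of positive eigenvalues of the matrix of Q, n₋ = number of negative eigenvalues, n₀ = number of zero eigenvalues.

(2, 0, 1)

Applying the same elementary operations to the rows and columns of A produces a congruent diagonal matrix with entries 2, 0, 1/2.
Counting signs: 2 positive, 1 zero.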